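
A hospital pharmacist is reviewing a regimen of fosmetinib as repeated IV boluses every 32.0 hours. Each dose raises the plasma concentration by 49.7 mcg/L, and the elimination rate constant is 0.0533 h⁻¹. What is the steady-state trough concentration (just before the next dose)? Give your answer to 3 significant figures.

11.0 mcg/L

Fraction remaining after one interval: e^(−kτ) = e^(−0.05330 × 32.0) = 0.1817
R = 1 / (1 − 0.1817) = 1.222
Css,max = 49.7 × 1.222 = 60.73 mcg/L
Css,min = Css,max × e^(−kτ) = 60.73 × 0.1817 ≈ 11.0 mcg/L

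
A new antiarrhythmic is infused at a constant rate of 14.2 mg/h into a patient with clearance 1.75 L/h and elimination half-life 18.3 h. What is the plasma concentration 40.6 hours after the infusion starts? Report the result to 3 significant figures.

Css = rate / CL = 14.2 / 1.75 = 8.114 mg/L
k = ln 2 / 18.3 = 0.03788 h⁻¹
C(t) = Css (1 − e^(−kt)) = 8.114 × (1 − e^(−1.538)) = 8.114 × 0.7851 ≈ 6.37 mg/L

6.37 mg/L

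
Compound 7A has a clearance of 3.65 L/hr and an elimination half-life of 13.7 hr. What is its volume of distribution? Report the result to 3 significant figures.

72.1 L

k = ln 2 / t½ = ln 2 / 13.7 = 0.05059 hr⁻¹
V = CL / k = 3.65 / 0.05059 ≈ 72.1 L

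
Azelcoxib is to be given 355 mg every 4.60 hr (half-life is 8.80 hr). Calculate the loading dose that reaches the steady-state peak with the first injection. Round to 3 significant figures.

k = ln 2 / 8.80 = 0.07877 hr⁻¹
Accumulation ratio R = 1 / (1 − e^(−kτ)) = 1 / (1 − e^(−0.07877×4.60)) = 1 / (1 − 0.6961) = 3.290
Loading dose = maintenance dose × R = 355 × 3.290 ≈ 1170 mg

1170 mg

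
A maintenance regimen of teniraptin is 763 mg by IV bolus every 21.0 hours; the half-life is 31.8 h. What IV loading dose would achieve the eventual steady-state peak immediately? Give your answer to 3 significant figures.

k = ln 2 / 31.8 = 0.02180 h⁻¹
Accumulation ratio R = 1 / (1 − e^(−kτ)) = 1 / (1 − e^(−0.02180×21.0)) = 1 / (1 − 0.6327) = 2.723
Loading dose = maintenance dose × R = 763 × 2.723 ≈ 2080 mg

2080 mg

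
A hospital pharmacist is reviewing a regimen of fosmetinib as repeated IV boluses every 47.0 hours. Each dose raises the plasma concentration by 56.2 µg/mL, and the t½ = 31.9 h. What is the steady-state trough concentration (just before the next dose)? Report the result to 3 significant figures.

k = ln 2 / 31.9 = 0.02173 h⁻¹
Fraction remaining after one interval: e^(−kτ) = e^(−0.02173 × 47.0) = 0.3601
R = 1 / (1 − 0.3601) = 1.563
Css,max = 56.2 × 1.563 = 87.83 µg/mL
Css,min = Css,max × e^(−kτ) = 87.83 × 0.3601 ≈ 31.6 µg/mL

31.6 µg/mL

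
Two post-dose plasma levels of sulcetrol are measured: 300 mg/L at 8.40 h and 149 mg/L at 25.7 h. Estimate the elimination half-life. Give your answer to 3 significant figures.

k = ln(C₁/C₂) / (t₂ − t₁) = ln(300/149) / (25.7 − 8.40)
  = 0.6998 / 17.30 = 0.04045 h⁻¹
t½ = ln 2 / k = ln 2 / 0.04045 ≈ 17.1 hours

17.1 hours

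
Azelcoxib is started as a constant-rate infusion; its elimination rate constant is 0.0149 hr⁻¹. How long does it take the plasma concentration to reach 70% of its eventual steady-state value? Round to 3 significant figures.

f = 1 − e^(−kt)  ⇒  t = −ln(1 − f) / k
t = −ln(1 − 0.7) / 0.01490 = 1.204 / 0.01490 ≈ 80.8 hours

80.8 hours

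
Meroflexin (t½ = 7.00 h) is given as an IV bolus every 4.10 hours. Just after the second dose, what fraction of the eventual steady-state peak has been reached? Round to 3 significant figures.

0.556

k = ln 2 / 7.00 = 0.09902 h⁻¹
f_n = 1 − e^(−nkτ) = 1 − e^(−2 × 0.09902 × 4.10) = 1 − e^(−0.8120) = 1 − 0.4440 ≈ 0.556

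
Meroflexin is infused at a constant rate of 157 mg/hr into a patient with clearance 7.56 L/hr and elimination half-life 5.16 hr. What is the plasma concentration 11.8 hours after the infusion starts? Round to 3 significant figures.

16.5 µg/mL

Css = rate / CL = 157 / 7.56 = 20.77 µg/mL
k = ln 2 / 5.16 = 0.1343 hr⁻¹
C(t) = Css (1 − e^(−kt)) = 20.77 × (1 − e^(−1.585)) = 20.77 × 0.7951 ≈ 16.5 µg/mL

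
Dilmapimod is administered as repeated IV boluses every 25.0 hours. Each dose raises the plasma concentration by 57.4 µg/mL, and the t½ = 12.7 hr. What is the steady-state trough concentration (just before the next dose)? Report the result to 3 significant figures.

19.7 µg/mL

k = ln 2 / 12.7 = 0.05458 hr⁻¹
Fraction remaining after one interval: e^(−kτ) = e^(−0.05458 × 25.0) = 0.2555
R = 1 / (1 − 0.2555) = 1.343
Css,max = 57.4 × 1.343 = 77.10 µg/mL
Css,min = Css,max × e^(−kτ) = 77.10 × 0.2555 ≈ 19.7 µg/mL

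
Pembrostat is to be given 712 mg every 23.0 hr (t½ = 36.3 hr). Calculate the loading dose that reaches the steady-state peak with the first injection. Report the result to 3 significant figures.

2000 mg

k = ln 2 / 36.3 = 0.01909 hr⁻¹
Accumulation ratio R = 1 / (1 − e^(−kτ)) = 1 / (1 − e^(−0.01909×23.0)) = 1 / (1 − 0.6446) = 2.813
Loading dose = maintenance dose × R = 712 × 2.813 ≈ 2000 mg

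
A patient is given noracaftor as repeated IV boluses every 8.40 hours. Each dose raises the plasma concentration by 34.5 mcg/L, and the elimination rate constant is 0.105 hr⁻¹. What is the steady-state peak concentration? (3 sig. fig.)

58.9 mcg/L

Fraction remaining after one interval: e^(−kτ) = e^(−0.1050 × 8.40) = 0.4140
R = 1 / (1 − 0.4140) = 1.706
Css,max = 34.5 × 1.706 ≈ 58.9 mcg/L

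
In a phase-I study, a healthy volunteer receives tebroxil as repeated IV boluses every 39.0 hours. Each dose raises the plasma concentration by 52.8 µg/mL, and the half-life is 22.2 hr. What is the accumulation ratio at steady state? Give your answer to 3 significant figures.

1.42

k = ln 2 / 22.2 = 0.03122 hr⁻¹
Fraction remaining after one interval: e^(−kτ) = e^(−0.03122 × 39.0) = 0.2959
R = 1 / (1 − 0.2959) = 1 / 0.7041 ≈ 1.42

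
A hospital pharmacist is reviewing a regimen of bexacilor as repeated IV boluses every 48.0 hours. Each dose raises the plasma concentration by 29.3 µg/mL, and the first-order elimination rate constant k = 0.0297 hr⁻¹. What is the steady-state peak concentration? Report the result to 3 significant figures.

Fraction remaining after one interval: e^(−kτ) = e^(−0.02970 × 48.0) = 0.2404
R = 1 / (1 − 0.2404) = 1.316
Css,max = 29.3 × 1.316 ≈ 38.6 µg/mL

38.6 µg/mL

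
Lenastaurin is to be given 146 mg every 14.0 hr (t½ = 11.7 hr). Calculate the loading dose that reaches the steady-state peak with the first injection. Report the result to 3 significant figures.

259 mg

k = ln 2 / 11.7 = 0.05924 hr⁻¹
Accumulation ratio R = 1 / (1 − e^(−kτ)) = 1 / (1 − e^(−0.05924×14.0)) = 1 / (1 − 0.4363) = 1.774
Loading dose = maintenance dose × R = 146 × 1.774 ≈ 259 mg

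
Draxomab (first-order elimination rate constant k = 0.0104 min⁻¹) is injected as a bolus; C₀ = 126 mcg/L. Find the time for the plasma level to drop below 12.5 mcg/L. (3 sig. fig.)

C(t) = C₀ e^(−kt)  ⇒  t = ln(C₀/C) / k
t = ln(126/12.5) / 0.01040 = 2.311 / 0.01040 ≈ 222 minutes

222 minutes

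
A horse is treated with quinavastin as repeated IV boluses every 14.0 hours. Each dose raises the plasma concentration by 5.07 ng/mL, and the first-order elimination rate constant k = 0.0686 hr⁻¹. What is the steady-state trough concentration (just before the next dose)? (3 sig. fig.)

3.14 ng/mL

Fraction remaining after one interval: e^(−kτ) = e^(−0.06860 × 14.0) = 0.3827
R = 1 / (1 − 0.3827) = 1.620
Css,max = 5.07 × 1.620 = 8.214 ng/mL
Css,min = Css,max × e^(−kτ) = 8.214 × 0.3827 ≈ 3.14 ng/mL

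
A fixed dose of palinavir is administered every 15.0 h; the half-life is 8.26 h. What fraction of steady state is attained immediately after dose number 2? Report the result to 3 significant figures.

k = ln 2 / 8.26 = 0.08392 h⁻¹
f_n = 1 − e^(−nkτ) = 1 − e^(−2 × 0.08392 × 15.0) = 1 − e^(−2.517) = 1 − 0.08066 ≈ 0.919

0.919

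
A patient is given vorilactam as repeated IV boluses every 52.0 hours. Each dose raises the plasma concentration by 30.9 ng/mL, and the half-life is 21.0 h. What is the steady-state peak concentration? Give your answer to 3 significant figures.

k = ln 2 / 21.0 = 0.03301 h⁻¹
Fraction remaining after one interval: e^(−kτ) = e^(−0.03301 × 52.0) = 0.1797
R = 1 / (1 − 0.1797) = 1.219
Css,max = 30.9 × 1.219 ≈ 37.7 ng/mL

37.7 ng/mL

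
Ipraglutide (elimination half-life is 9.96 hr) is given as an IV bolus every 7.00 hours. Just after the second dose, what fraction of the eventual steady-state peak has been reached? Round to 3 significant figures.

k = ln 2 / 9.96 = 0.06959 hr⁻¹
f_n = 1 − e^(−nkτ) = 1 − e^(−2 × 0.06959 × 7.00) = 1 − e^(−0.9743) = 1 − 0.3775 ≈ 0.623

0.623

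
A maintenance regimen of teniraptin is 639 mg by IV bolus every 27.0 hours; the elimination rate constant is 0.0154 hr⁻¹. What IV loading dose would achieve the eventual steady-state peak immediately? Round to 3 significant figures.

1880 mg

Accumulation ratio R = 1 / (1 − e^(−kτ)) = 1 / (1 − e^(−0.01540×27.0)) = 1 / (1 − 0.6598) = 2.940
Loading dose = maintenance dose × R = 639 × 2.940 ≈ 1880 mg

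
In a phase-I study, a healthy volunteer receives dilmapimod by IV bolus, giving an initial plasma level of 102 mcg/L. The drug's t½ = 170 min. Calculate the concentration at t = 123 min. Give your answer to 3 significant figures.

61.8 mcg/L

k = ln 2 / 170 = 0.004077 min⁻¹
123 min is 0.7235 half-lives, so C = 102 × (1/2)^0.7235 = 102 × 0.6056 ≈ 61.8 mcg/L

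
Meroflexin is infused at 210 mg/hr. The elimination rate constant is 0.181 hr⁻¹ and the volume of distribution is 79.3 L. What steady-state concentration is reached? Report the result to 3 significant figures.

CL = k · V = 0.181 × 79.3 = 14.35 L/hr
Css = rate / CL = 210 / 14.35 ≈ 14.6 mg/L

14.6 mg/L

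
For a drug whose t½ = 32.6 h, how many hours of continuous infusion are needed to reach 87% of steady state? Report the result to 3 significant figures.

96.0 hours

k = ln 2 / 32.6 = 0.02126 h⁻¹
f = 1 − e^(−kt)  ⇒  t = −ln(1 − f) / k
t = −ln(1 − 0.87) / 0.02126 = 2.040 / 0.02126 ≈ 96.0 hours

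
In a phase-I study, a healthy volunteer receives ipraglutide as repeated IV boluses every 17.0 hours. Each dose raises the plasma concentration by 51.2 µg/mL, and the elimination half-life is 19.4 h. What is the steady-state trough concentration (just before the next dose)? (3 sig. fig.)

61.3 µg/mL

k = ln 2 / 19.4 = 0.03573 h⁻¹
Fraction remaining after one interval: e^(−kτ) = e^(−0.03573 × 17.0) = 0.5448
R = 1 / (1 − 0.5448) = 2.197
Css,max = 51.2 × 2.197 = 112.5 µg/mL
Css,min = Css,max × e^(−kτ) = 112.5 × 0.5448 ≈ 61.3 µg/mL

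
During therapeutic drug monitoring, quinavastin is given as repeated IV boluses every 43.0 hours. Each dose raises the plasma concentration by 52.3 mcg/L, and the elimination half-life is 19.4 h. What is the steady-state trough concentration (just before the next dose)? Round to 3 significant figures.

k = ln 2 / 19.4 = 0.03573 h⁻¹
Fraction remaining after one interval: e^(−kτ) = e^(−0.03573 × 43.0) = 0.2152
R = 1 / (1 − 0.2152) = 1.274
Css,max = 52.3 × 1.274 = 66.64 mcg/L
Css,min = Css,max × e^(−kτ) = 66.64 × 0.2152 ≈ 14.3 mcg/L

14.3 mcg/L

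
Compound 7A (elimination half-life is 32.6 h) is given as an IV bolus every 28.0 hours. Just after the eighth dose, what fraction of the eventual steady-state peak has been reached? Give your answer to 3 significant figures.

k = ln 2 / 32.6 = 0.02126 h⁻¹
f_n = 1 − e^(−nkτ) = 1 − e^(−8 × 0.02126 × 28.0) = 1 − e^(−4.763) = 1 − 0.008542 ≈ 0.991

0.991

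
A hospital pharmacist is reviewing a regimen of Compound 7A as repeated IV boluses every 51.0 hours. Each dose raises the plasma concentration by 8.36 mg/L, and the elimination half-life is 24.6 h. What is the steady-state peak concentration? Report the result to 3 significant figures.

k = ln 2 / 24.6 = 0.02818 h⁻¹
Fraction remaining after one interval: e^(−kτ) = e^(−0.02818 × 51.0) = 0.2376
R = 1 / (1 − 0.2376) = 1.312
Css,max = 8.36 × 1.312 ≈ 11.0 mg/L

11.0 mg/L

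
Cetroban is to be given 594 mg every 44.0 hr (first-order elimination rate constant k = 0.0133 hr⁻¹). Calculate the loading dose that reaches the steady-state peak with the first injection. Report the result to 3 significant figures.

1340 mg

Accumulation ratio R = 1 / (1 − e^(−kτ)) = 1 / (1 − e^(−0.01330×44.0)) = 1 / (1 − 0.5570) = 2.257
Loading dose = maintenance dose × R = 594 × 2.257 ≈ 1340 mg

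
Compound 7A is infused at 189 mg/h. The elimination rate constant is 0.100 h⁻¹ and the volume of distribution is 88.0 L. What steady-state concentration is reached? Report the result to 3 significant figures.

CL = k · V = 0.100 × 88.0 = 8.800 L/h
Css = rate / CL = 189 / 8.800 ≈ 21.5 mg/L

21.5 mg/L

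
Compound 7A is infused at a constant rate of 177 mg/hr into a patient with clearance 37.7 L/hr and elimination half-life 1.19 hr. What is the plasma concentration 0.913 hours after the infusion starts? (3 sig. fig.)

1.94 mg/L

Css = rate / CL = 177 / 37.7 = 4.695 mg/L
k = ln 2 / 1.19 = 0.5825 hr⁻¹
C(t) = Css (1 − e^(−kt)) = 4.695 × (1 − e^(−0.5318)) = 4.695 × 0.4125 ≈ 1.94 mg/L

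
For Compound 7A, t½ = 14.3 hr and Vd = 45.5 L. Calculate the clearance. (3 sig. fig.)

2.21 L/hr

k = ln 2 / t½ = ln 2 / 14.3 = 0.04847 hr⁻¹
CL = k · V = 0.04847 × 45.5 ≈ 2.21 L/hr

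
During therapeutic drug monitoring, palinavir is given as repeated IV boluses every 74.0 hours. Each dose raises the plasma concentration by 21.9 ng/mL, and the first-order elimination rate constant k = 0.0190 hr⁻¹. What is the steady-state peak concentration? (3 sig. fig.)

29.0 ng/mL

Fraction remaining after one interval: e^(−kτ) = e^(−0.01900 × 74.0) = 0.2451
R = 1 / (1 − 0.2451) = 1.325
Css,max = 21.9 × 1.325 ≈ 29.0 ng/mL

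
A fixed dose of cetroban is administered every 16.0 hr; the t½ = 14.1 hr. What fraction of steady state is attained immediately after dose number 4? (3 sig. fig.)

0.957

k = ln 2 / 14.1 = 0.04916 hr⁻¹
f_n = 1 − e^(−nkτ) = 1 − e^(−4 × 0.04916 × 16.0) = 1 − e^(−3.146) = 1 − 0.04302 ≈ 0.957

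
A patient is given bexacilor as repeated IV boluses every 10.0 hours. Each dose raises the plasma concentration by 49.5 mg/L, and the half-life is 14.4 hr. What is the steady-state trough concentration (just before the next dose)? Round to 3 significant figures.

k = ln 2 / 14.4 = 0.04814 hr⁻¹
Fraction remaining after one interval: e^(−kτ) = e^(−0.04814 × 10.0) = 0.6179
R = 1 / (1 − 0.6179) = 2.617
Css,max = 49.5 × 2.617 = 129.6 mg/L
Css,min = Css,max × e^(−kτ) = 129.6 × 0.6179 ≈ 80.1 mg/L

80.1 mg/L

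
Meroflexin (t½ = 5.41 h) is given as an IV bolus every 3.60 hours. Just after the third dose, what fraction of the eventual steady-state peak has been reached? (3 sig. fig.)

0.749

k = ln 2 / 5.41 = 0.1281 h⁻¹
f_n = 1 − e^(−nkτ) = 1 − e^(−3 × 0.1281 × 3.60) = 1 − e^(−1.384) = 1 − 0.2506 ≈ 0.749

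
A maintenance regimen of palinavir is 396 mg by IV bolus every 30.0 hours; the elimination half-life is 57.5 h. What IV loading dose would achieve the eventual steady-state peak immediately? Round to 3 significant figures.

1300 mg

k = ln 2 / 57.5 = 0.01205 h⁻¹
Accumulation ratio R = 1 / (1 − e^(−kτ)) = 1 / (1 − e^(−0.01205×30.0)) = 1 / (1 − 0.6965) = 3.295
Loading dose = maintenance dose × R = 396 × 3.295 ≈ 1300 mg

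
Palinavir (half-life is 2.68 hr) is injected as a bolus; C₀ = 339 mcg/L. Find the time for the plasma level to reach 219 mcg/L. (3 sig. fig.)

k = ln 2 / 2.68 = 0.2586 hr⁻¹
C(t) = C₀ e^(−kt)  ⇒  t = ln(C₀/C) / k
t = ln(339/219) / 0.2586 = 0.4369 / 0.2586 ≈ 1.69 hours

1.69 hours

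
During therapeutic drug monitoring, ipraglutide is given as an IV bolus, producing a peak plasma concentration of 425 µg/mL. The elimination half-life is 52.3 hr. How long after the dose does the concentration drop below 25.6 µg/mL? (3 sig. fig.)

212 hours

k = ln 2 / 52.3 = 0.01325 hr⁻¹
C(t) = C₀ e^(−kt)  ⇒  t = ln(C₀/C) / k
t = ln(425/25.6) / 0.01325 = 2.809 / 0.01325 ≈ 212 hours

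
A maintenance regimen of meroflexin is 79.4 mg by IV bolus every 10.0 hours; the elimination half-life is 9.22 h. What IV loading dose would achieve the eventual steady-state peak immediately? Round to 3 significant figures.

k = ln 2 / 9.22 = 0.07518 h⁻¹
Accumulation ratio R = 1 / (1 − e^(−kτ)) = 1 / (1 − e^(−0.07518×10.0)) = 1 / (1 − 0.4715) = 1.892
Loading dose = maintenance dose × R = 79.4 × 1.892 ≈ 150 mg

150 mg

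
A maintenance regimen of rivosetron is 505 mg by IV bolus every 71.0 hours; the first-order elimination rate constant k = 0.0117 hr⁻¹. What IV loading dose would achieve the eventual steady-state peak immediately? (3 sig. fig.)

895 mg

Accumulation ratio R = 1 / (1 − e^(−kτ)) = 1 / (1 − e^(−0.01170×71.0)) = 1 / (1 − 0.4357) = 1.772
Loading dose = maintenance dose × R = 505 × 1.772 ≈ 895 mg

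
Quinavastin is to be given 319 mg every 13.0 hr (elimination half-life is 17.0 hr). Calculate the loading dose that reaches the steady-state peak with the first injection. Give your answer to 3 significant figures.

775 mg

k = ln 2 / 17.0 = 0.04077 hr⁻¹
Accumulation ratio R = 1 / (1 − e^(−kτ)) = 1 / (1 − e^(−0.04077×13.0)) = 1 / (1 − 0.5886) = 2.431
Loading dose = maintenance dose × R = 319 × 2.431 ≈ 775 mg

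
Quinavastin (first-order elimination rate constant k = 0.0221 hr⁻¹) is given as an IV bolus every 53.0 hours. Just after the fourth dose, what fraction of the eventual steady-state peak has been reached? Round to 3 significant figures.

f_n = 1 − e^(−nkτ) = 1 − e^(−4 × 0.02210 × 53.0) = 1 − e^(−4.685) = 1 − 0.009231 ≈ 0.991

0.991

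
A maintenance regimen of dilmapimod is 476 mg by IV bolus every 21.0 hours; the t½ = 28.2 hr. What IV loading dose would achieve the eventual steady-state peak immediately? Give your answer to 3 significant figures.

1180 mg

k = ln 2 / 28.2 = 0.02458 hr⁻¹
Accumulation ratio R = 1 / (1 − e^(−kτ)) = 1 / (1 − e^(−0.02458×21.0)) = 1 / (1 − 0.5968) = 2.480
Loading dose = maintenance dose × R = 476 × 2.480 ≈ 1180 mg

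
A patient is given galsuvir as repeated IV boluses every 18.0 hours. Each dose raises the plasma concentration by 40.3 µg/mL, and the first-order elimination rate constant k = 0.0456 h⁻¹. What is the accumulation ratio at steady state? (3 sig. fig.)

Fraction remaining after one interval: e^(−kτ) = e^(−0.04560 × 18.0) = 0.4401
R = 1 / (1 − 0.4401) = 1 / 0.5599 ≈ 1.79

1.79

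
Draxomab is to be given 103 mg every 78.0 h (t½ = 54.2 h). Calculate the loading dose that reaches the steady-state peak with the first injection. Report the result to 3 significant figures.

k = ln 2 / 54.2 = 0.01279 h⁻¹
Accumulation ratio R = 1 / (1 − e^(−kτ)) = 1 / (1 − e^(−0.01279×78.0)) = 1 / (1 − 0.3688) = 1.584
Loading dose = maintenance dose × R = 103 × 1.584 ≈ 163 mg

163 mg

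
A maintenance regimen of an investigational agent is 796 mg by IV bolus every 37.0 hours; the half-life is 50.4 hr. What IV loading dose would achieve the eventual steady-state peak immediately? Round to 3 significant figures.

k = ln 2 / 50.4 = 0.01375 hr⁻¹
Accumulation ratio R = 1 / (1 − e^(−kτ)) = 1 / (1 − e^(−0.01375×37.0)) = 1 / (1 − 0.6012) = 2.507
Loading dose = maintenance dose × R = 796 × 2.507 ≈ 2000 mg

2000 mg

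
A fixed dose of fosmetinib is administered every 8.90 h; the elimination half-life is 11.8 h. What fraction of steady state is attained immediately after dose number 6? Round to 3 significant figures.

0.957

k = ln 2 / 11.8 = 0.05874 h⁻¹
f_n = 1 − e^(−nkτ) = 1 − e^(−6 × 0.05874 × 8.90) = 1 − e^(−3.137) = 1 − 0.04342 ≈ 0.957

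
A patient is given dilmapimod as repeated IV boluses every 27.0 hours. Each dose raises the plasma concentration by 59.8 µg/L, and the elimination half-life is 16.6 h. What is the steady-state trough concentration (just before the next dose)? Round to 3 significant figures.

28.6 µg/L

k = ln 2 / 16.6 = 0.04176 h⁻¹
Fraction remaining after one interval: e^(−kτ) = e^(−0.04176 × 27.0) = 0.3239
R = 1 / (1 − 0.3239) = 1.479
Css,max = 59.8 × 1.479 = 88.44 µg/L
Css,min = Css,max × e^(−kτ) = 88.44 × 0.3239 ≈ 28.6 µg/L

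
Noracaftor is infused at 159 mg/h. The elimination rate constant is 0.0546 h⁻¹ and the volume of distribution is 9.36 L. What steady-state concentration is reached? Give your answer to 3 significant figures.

CL = k · V = 0.0546 × 9.36 = 0.5111 L/h
Css = rate / CL = 159 / 0.5111 ≈ 311 µg/mL

311 µg/mL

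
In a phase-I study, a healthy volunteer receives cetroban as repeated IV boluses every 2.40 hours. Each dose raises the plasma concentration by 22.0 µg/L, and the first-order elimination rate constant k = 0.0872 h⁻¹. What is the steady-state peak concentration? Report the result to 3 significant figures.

Fraction remaining after one interval: e^(−kτ) = e^(−0.08720 × 2.40) = 0.8112
R = 1 / (1 − 0.8112) = 5.296
Css,max = 22.0 × 5.296 ≈ 117 µg/L

117 µg/L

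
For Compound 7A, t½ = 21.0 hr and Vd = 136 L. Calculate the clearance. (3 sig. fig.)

k = ln 2 / t½ = ln 2 / 21.0 = 0.03301 hr⁻¹
CL = k · V = 0.03301 × 136 ≈ 4.49 L/hr

4.49 L/hr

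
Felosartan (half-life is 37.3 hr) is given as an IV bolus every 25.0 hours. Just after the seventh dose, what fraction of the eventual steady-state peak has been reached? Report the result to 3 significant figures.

0.961

k = ln 2 / 37.3 = 0.01858 hr⁻¹
f_n = 1 − e^(−nkτ) = 1 − e^(−7 × 0.01858 × 25.0) = 1 − e^(−3.252) = 1 − 0.03870 ≈ 0.961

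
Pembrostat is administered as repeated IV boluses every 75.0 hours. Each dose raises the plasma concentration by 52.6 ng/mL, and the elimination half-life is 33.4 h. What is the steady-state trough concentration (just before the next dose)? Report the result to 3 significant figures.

14.1 ng/mL

k = ln 2 / 33.4 = 0.02075 h⁻¹
Fraction remaining after one interval: e^(−kτ) = e^(−0.02075 × 75.0) = 0.2109
R = 1 / (1 − 0.2109) = 1.267
Css,max = 52.6 × 1.267 = 66.66 ng/mL
Css,min = Css,max × e^(−kτ) = 66.66 × 0.2109 ≈ 14.1 ng/mL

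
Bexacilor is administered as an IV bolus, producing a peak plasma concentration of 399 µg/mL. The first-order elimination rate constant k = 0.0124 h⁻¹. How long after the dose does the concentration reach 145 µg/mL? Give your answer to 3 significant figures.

81.6 hours

C(t) = C₀ e^(−kt)  ⇒  t = ln(C₀/C) / k
t = ln(399/145) / 0.01240 = 1.012 / 0.01240 ≈ 81.6 hours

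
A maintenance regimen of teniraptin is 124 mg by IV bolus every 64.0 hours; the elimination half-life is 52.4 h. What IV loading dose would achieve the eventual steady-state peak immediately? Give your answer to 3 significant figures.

217 mg

k = ln 2 / 52.4 = 0.01323 h⁻¹
Accumulation ratio R = 1 / (1 − e^(−kτ)) = 1 / (1 − e^(−0.01323×64.0)) = 1 / (1 − 0.4289) = 1.751
Loading dose = maintenance dose × R = 124 × 1.751 ≈ 217 mg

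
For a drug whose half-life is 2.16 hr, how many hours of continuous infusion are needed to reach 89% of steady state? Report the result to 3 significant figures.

6.88 hours

k = ln 2 / 2.16 = 0.3209 hr⁻¹
f = 1 − e^(−kt)  ⇒  t = −ln(1 − f) / k
t = −ln(1 − 0.89) / 0.3209 = 2.207 / 0.3209 ≈ 6.88 hours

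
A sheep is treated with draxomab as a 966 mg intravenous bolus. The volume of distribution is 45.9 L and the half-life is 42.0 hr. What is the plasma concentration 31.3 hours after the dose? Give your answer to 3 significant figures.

12.6 µg/mL

C₀ = dose / V = 966 / 45.9 = 21.05 µg/mL
k = ln 2 / 42.0 = 0.01650 hr⁻¹
C(t) = C₀ e^(−kt) = 21.05 × e^(−0.01650 × 31.3) = 21.05 × e^(−0.5166) = 21.05 × 0.5966 ≈ 12.6 µg/mL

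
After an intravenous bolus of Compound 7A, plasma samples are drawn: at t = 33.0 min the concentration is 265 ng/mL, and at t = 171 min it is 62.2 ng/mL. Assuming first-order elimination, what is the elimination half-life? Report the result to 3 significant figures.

66.0 minutes

k = ln(C₁/C₂) / (t₂ − t₁) = ln(265/62.2) / (171 − 33.0)
  = 1.449 / 138.0 = 0.01050 min⁻¹
t½ = ln 2 / k = ln 2 / 0.01050 ≈ 66.0 minutes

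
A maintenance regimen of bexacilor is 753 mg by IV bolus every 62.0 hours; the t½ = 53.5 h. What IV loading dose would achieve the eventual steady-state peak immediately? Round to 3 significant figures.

k = ln 2 / 53.5 = 0.01296 h⁻¹
Accumulation ratio R = 1 / (1 − e^(−kτ)) = 1 / (1 − e^(−0.01296×62.0)) = 1 / (1 − 0.4479) = 1.811
Loading dose = maintenance dose × R = 753 × 1.811 ≈ 1360 mg

1360 mg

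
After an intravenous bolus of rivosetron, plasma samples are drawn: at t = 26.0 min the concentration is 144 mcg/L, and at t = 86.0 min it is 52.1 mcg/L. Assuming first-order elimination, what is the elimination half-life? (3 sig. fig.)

k = ln(C₁/C₂) / (t₂ − t₁) = ln(144/52.1) / (86.0 − 26.0)
  = 1.017 / 60.00 = 0.01694 min⁻¹
t½ = ln 2 / k = ln 2 / 0.01694 ≈ 40.9 minutes

40.9 minutes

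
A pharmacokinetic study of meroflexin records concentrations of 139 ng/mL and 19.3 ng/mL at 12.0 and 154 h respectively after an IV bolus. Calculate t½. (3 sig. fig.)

k = ln(C₁/C₂) / (t₂ − t₁) = ln(139/19.3) / (154 − 12.0)
  = 1.974 / 142.0 = 0.01390 h⁻¹
t½ = ln 2 / k = ln 2 / 0.01390 ≈ 49.9 hours

49.9 hours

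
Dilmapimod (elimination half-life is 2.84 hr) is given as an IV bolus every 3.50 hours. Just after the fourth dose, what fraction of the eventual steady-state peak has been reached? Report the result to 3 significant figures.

0.967

k = ln 2 / 2.84 = 0.2441 hr⁻¹
f_n = 1 − e^(−nkτ) = 1 − e^(−4 × 0.2441 × 3.50) = 1 − e^(−3.417) = 1 − 0.03281 ≈ 0.967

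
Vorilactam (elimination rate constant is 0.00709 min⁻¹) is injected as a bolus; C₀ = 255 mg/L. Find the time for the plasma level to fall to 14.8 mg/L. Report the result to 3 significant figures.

402 minutes

C(t) = C₀ e^(−kt)  ⇒  t = ln(C₀/C) / k
t = ln(255/14.8) / 0.007090 = 2.847 / 0.007090 ≈ 402 minutes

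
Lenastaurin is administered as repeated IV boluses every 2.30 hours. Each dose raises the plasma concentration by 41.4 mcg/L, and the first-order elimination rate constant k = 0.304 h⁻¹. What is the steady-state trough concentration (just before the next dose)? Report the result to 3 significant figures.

Fraction remaining after one interval: e^(−kτ) = e^(−0.3040 × 2.30) = 0.4970
R = 1 / (1 − 0.4970) = 1.988
Css,max = 41.4 × 1.988 = 82.30 mcg/L
Css,min = Css,max × e^(−kτ) = 82.30 × 0.4970 ≈ 40.9 mcg/L

40.9 mcg/L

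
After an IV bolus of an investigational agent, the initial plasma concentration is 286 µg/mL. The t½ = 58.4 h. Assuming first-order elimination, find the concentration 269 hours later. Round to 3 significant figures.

11.7 µg/mL

k = ln 2 / 58.4 = 0.01187 h⁻¹
269 h is 4.606 half-lives, so C = 286 × (1/2)^4.606 = 286 × 0.04106 ≈ 11.7 µg/mL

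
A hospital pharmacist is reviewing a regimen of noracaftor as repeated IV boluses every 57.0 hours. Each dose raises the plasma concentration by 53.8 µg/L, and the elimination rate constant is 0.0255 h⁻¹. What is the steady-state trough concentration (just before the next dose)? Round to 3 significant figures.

Fraction remaining after one interval: e^(−kτ) = e^(−0.02550 × 57.0) = 0.2338
R = 1 / (1 − 0.2338) = 1.305
Css,max = 53.8 × 1.305 = 70.21 µg/L
Css,min = Css,max × e^(−kτ) = 70.21 × 0.2338 ≈ 16.4 µg/L

16.4 µg/L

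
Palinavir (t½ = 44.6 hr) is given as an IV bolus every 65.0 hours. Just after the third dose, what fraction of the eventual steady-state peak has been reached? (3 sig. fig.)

0.952

k = ln 2 / 44.6 = 0.01554 hr⁻¹
f_n = 1 − e^(−nkτ) = 1 − e^(−3 × 0.01554 × 65.0) = 1 − e^(−3.031) = 1 − 0.04829 ≈ 0.952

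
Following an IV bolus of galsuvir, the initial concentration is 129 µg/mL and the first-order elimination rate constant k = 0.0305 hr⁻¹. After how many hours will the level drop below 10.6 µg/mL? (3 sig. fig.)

C(t) = C₀ e^(−kt)  ⇒  t = ln(C₀/C) / k
t = ln(129/10.6) / 0.03050 = 2.499 / 0.03050 ≈ 81.9 hours

81.9 hours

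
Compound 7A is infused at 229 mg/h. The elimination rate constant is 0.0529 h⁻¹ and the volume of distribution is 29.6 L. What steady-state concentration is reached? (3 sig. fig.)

CL = k · V = 0.0529 × 29.6 = 1.566 L/h
Css = rate / CL = 229 / 1.566 ≈ 146 mg/L

146 mg/L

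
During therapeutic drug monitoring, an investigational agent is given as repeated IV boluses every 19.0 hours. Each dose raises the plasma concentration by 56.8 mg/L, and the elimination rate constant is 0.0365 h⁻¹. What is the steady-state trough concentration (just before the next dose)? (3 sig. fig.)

Fraction remaining after one interval: e^(−kτ) = e^(−0.03650 × 19.0) = 0.4998
R = 1 / (1 − 0.4998) = 1.999
Css,max = 56.8 × 1.999 = 113.6 mg/L
Css,min = Css,max × e^(−kτ) = 113.6 × 0.4998 ≈ 56.8 mg/L

56.8 mg/L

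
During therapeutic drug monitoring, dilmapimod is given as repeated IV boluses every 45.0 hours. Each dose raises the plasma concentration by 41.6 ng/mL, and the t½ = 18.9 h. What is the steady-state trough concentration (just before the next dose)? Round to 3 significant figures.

9.88 ng/mL

k = ln 2 / 18.9 = 0.03667 h⁻¹
Fraction remaining after one interval: e^(−kτ) = e^(−0.03667 × 45.0) = 0.1920
R = 1 / (1 − 0.1920) = 1.238
Css,max = 41.6 × 1.238 = 51.48 ng/mL
Css,min = Css,max × e^(−kτ) = 51.48 × 0.1920 ≈ 9.88 ng/mL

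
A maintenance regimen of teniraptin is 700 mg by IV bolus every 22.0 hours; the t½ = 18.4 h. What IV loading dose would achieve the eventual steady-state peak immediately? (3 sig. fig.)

k = ln 2 / 18.4 = 0.03767 h⁻¹
Accumulation ratio R = 1 / (1 − e^(−kτ)) = 1 / (1 − e^(−0.03767×22.0)) = 1 / (1 − 0.4366) = 1.775
Loading dose = maintenance dose × R = 700 × 1.775 ≈ 1240 mg

1240 mg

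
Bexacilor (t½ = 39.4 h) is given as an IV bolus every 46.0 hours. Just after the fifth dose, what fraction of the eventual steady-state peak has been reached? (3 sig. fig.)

k = ln 2 / 39.4 = 0.01759 h⁻¹
f_n = 1 − e^(−nkτ) = 1 − e^(−5 × 0.01759 × 46.0) = 1 − e^(−4.046) = 1 − 0.01749 ≈ 0.983

0.983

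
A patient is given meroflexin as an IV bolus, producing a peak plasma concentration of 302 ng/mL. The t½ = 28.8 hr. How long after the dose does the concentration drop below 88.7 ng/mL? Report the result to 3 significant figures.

50.9 hours

k = ln 2 / 28.8 = 0.02407 hr⁻¹
C(t) = C₀ e^(−kt)  ⇒  t = ln(C₀/C) / k
t = ln(302/88.7) / 0.02407 = 1.225 / 0.02407 ≈ 50.9 hours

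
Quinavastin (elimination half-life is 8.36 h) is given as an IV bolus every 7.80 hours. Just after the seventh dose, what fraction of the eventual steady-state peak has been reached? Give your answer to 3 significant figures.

0.989

k = ln 2 / 8.36 = 0.08291 h⁻¹
f_n = 1 − e^(−nkτ) = 1 − e^(−7 × 0.08291 × 7.80) = 1 − e^(−4.527) = 1 − 0.01081 ≈ 0.989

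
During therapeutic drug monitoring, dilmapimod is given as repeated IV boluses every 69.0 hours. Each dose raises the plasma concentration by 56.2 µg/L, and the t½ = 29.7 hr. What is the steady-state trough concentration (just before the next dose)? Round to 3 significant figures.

k = ln 2 / 29.7 = 0.02334 hr⁻¹
Fraction remaining after one interval: e^(−kτ) = e^(−0.02334 × 69.0) = 0.1998
R = 1 / (1 − 0.1998) = 1.250
Css,max = 56.2 × 1.250 = 70.23 µg/L
Css,min = Css,max × e^(−kτ) = 70.23 × 0.1998 ≈ 14.0 µg/L

14.0 µg/L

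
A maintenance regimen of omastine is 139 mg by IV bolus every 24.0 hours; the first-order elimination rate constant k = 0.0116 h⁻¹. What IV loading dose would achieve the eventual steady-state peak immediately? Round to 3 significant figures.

Accumulation ratio R = 1 / (1 − e^(−kτ)) = 1 / (1 − e^(−0.01160×24.0)) = 1 / (1 − 0.7570) = 4.115
Loading dose = maintenance dose × R = 139 × 4.115 ≈ 572 mg

572 mg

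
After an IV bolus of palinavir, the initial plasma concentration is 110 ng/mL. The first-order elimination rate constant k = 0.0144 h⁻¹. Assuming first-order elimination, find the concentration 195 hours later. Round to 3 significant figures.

6.64 ng/mL

C(t) = C₀ e^(−kt) = 110 × e^(−0.01440 × 195) = 110 × e^(−2.808) = 110 × 0.06033 ≈ 6.64 ng/mL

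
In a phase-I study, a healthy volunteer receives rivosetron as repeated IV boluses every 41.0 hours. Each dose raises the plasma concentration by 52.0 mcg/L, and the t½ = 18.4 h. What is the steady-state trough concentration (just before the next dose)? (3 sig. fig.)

k = ln 2 / 18.4 = 0.03767 h⁻¹
Fraction remaining after one interval: e^(−kτ) = e^(−0.03767 × 41.0) = 0.2134
R = 1 / (1 − 0.2134) = 1.271
Css,max = 52.0 × 1.271 = 66.11 mcg/L
Css,min = Css,max × e^(−kτ) = 66.11 × 0.2134 ≈ 14.1 mcg/L

14.1 mcg/L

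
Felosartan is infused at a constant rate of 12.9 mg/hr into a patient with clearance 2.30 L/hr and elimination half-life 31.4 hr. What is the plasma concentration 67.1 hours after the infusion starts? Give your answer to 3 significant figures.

Css = rate / CL = 12.9 / 2.30 = 5.609 µg/mL
k = ln 2 / 31.4 = 0.02207 hr⁻¹
C(t) = Css (1 − e^(−kt)) = 5.609 × (1 − e^(−1.481)) = 5.609 × 0.7726 ≈ 4.33 µg/mL

4.33 µg/mL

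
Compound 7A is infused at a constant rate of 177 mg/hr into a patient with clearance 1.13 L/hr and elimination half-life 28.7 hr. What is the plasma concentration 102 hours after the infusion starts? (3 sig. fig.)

Css = rate / CL = 177 / 1.13 = 156.6 mg/L
k = ln 2 / 28.7 = 0.02415 hr⁻¹
C(t) = Css (1 − e^(−kt)) = 156.6 × (1 − e^(−2.463)) = 156.6 × 0.9149 ≈ 143 mg/L

143 mg/L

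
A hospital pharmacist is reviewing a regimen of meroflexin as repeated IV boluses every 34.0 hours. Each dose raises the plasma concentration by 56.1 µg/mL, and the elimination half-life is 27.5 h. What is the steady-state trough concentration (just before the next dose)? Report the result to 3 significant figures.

k = ln 2 / 27.5 = 0.02521 h⁻¹
Fraction remaining after one interval: e^(−kτ) = e^(−0.02521 × 34.0) = 0.4244
R = 1 / (1 − 0.4244) = 1.737
Css,max = 56.1 × 1.737 = 97.47 µg/mL
Css,min = Css,max × e^(−kτ) = 97.47 × 0.4244 ≈ 41.4 µg/mL

41.4 µg/mL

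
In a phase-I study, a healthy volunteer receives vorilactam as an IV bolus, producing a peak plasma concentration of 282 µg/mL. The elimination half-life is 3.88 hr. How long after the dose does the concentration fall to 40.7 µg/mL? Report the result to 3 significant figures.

k = ln 2 / 3.88 = 0.1786 hr⁻¹
C(t) = C₀ e^(−kt)  ⇒  t = ln(C₀/C) / k
t = ln(282/40.7) / 0.1786 = 1.936 / 0.1786 ≈ 10.8 hours

10.8 hours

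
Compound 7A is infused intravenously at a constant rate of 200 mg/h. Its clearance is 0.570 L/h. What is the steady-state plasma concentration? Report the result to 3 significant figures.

351 mg/L

Css = infusion rate / CL = 200 / 0.570 ≈ 351 mg/L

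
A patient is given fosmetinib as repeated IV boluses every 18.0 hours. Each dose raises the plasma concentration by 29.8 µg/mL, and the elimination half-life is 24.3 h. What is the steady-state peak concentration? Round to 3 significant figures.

k = ln 2 / 24.3 = 0.02852 h⁻¹
Fraction remaining after one interval: e^(−kτ) = e^(−0.02852 × 18.0) = 0.5984
R = 1 / (1 − 0.5984) = 2.490
Css,max = 29.8 × 2.490 ≈ 74.2 µg/mL

74.2 µg/mL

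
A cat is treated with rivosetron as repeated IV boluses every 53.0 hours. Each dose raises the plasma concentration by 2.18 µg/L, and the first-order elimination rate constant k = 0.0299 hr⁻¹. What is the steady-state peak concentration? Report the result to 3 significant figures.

2.74 µg/L

Fraction remaining after one interval: e^(−kτ) = e^(−0.02990 × 53.0) = 0.2050
R = 1 / (1 − 0.2050) = 1.258
Css,max = 2.18 × 1.258 ≈ 2.74 µg/L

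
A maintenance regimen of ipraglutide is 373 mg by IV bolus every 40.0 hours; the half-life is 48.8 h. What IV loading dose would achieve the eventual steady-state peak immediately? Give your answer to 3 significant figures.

861 mg

k = ln 2 / 48.8 = 0.01420 h⁻¹
Accumulation ratio R = 1 / (1 − e^(−kτ)) = 1 / (1 − e^(−0.01420×40.0)) = 1 / (1 − 0.5666) = 2.307
Loading dose = maintenance dose × R = 373 × 2.307 ≈ 861 mg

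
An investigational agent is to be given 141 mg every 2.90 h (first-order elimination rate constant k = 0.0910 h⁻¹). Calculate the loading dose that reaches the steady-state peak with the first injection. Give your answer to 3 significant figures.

608 mg

Accumulation ratio R = 1 / (1 − e^(−kτ)) = 1 / (1 − e^(−0.09100×2.90)) = 1 / (1 − 0.7681) = 4.311
Loading dose = maintenance dose × R = 141 × 4.311 ≈ 608 mg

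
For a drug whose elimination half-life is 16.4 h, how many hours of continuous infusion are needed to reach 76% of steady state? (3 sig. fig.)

k = ln 2 / 16.4 = 0.04227 h⁻¹
f = 1 − e^(−kt)  ⇒  t = −ln(1 − f) / k
t = −ln(1 − 0.76) / 0.04227 = 1.427 / 0.04227 ≈ 33.8 hours

33.8 hours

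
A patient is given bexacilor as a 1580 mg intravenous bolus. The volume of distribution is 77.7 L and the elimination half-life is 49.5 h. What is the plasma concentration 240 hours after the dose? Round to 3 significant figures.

0.706 mg/L

C₀ = dose / V = 1580 / 77.7 = 20.33 mg/L
k = ln 2 / 49.5 = 0.01400 h⁻¹
C(t) = C₀ e^(−kt) = 20.33 × e^(−0.01400 × 240) = 20.33 × e^(−3.361) = 20.33 × 0.03471 ≈ 0.706 mg/L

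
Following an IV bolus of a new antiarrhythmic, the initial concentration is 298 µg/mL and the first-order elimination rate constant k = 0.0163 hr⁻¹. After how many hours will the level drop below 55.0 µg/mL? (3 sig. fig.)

C(t) = C₀ e^(−kt)  ⇒  t = ln(C₀/C) / k
t = ln(298/55.0) / 0.01630 = 1.690 / 0.01630 ≈ 104 hours

104 hours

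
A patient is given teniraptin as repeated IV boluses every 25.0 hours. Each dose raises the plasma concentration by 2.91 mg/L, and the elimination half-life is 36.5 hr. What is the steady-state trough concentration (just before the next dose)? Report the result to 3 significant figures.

4.79 mg/L

k = ln 2 / 36.5 = 0.01899 hr⁻¹
Fraction remaining after one interval: e^(−kτ) = e^(−0.01899 × 25.0) = 0.6220
R = 1 / (1 − 0.6220) = 2.646
Css,max = 2.91 × 2.646 = 7.699 mg/L
Css,min = Css,max × e^(−kτ) = 7.699 × 0.6220 ≈ 4.79 mg/L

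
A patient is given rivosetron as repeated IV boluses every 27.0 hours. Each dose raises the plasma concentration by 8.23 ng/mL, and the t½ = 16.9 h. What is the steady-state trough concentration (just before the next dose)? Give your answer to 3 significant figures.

4.06 ng/mL

k = ln 2 / 16.9 = 0.04101 h⁻¹
Fraction remaining after one interval: e^(−kτ) = e^(−0.04101 × 27.0) = 0.3304
R = 1 / (1 − 0.3304) = 1.493
Css,max = 8.23 × 1.493 = 12.29 ng/mL
Css,min = Css,max × e^(−kτ) = 12.29 × 0.3304 ≈ 4.06 ng/mL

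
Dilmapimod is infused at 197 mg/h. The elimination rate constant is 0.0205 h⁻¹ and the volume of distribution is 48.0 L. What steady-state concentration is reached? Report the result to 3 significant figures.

CL = k · V = 0.0205 × 48.0 = 0.9840 L/h
Css = rate / CL = 197 / 0.9840 ≈ 200 mg/L

200 mg/L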